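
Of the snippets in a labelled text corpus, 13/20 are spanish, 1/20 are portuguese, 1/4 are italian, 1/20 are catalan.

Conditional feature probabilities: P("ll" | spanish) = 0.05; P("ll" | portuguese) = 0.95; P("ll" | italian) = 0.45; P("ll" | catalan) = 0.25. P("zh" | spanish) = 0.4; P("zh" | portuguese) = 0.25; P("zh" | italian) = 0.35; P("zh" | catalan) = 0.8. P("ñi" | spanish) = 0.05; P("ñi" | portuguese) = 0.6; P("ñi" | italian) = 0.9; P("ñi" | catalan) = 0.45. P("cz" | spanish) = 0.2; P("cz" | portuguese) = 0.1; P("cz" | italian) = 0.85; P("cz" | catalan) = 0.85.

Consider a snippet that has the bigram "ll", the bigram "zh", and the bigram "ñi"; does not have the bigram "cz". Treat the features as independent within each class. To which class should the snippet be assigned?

portuguese

spanish: 0.65 × 0.05 × 0.4 × 0.05 × (1−0.2) = 0.00052
portuguese: 0.05 × 0.95 × 0.25 × 0.6 × (1−0.1) = 0.0064125
italian: 0.25 × 0.45 × 0.35 × 0.9 × (1−0.85) = 0.005315625
catalan: 0.05 × 0.25 × 0.8 × 0.45 × (1−0.85) = 0.000675
Highest score → portuguese.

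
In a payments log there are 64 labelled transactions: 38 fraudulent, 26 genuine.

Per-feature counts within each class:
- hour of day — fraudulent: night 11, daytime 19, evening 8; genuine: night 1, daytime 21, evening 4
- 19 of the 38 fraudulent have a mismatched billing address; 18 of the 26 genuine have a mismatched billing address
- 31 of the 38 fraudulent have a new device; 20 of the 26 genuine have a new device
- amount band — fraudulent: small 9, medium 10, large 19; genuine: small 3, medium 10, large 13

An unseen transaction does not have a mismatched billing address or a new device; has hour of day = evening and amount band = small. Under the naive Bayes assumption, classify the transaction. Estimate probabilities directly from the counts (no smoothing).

fraudulent

fraudulent: (38/64) × (8/38) × (19/38) × (7/38) × (9/38) ≈ 0.0027268
genuine: (26/64) × (4/26) × (8/26) × (6/26) × (3/26) ≈ 0.000512062
Highest score → fraudulent.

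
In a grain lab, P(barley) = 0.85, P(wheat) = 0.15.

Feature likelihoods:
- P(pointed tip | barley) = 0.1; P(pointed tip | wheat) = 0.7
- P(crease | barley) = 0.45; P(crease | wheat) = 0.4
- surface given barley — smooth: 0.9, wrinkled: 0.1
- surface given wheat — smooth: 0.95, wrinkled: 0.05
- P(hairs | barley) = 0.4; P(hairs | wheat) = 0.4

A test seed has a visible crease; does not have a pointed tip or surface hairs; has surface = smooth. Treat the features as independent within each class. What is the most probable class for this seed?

barley: 0.85 × (1−0.1) × 0.45 × 0.9 × (1−0.4) = 0.185895
wheat: 0.15 × (1−0.7) × 0.4 × 0.95 × (1−0.4) = 0.01026
Highest score → barley.

barley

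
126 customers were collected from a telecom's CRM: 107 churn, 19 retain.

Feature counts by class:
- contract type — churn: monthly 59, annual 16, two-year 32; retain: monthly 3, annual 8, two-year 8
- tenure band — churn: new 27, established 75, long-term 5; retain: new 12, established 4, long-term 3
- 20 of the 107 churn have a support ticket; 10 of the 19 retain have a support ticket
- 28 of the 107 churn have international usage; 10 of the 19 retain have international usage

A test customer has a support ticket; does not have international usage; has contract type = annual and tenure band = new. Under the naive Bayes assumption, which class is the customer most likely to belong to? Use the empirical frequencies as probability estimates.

retain

churn: (107/126) × (16/107) × (27/107) × (20/107) × (79/107) ≈ 0.004422
retain: (19/126) × (8/19) × (12/19) × (10/19) × (9/19) ≈ 0.00999729
Highest score → retain.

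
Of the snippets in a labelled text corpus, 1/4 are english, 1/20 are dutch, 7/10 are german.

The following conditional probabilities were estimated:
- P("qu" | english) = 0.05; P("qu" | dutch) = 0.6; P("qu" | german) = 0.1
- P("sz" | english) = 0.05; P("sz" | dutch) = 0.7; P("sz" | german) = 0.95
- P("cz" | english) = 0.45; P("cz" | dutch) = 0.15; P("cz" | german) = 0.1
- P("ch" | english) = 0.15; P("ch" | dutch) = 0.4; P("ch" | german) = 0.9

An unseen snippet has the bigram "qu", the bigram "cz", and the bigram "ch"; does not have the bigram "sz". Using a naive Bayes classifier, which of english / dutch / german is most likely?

english: 0.25 × 0.05 × (1−0.05) × 0.45 × 0.15 = 0.0008015625
dutch: 0.05 × 0.6 × (1−0.7) × 0.15 × 0.4 = 0.00054
german: 0.7 × 0.1 × (1−0.95) × 0.1 × 0.9 = 0.000315
Highest score → english.

english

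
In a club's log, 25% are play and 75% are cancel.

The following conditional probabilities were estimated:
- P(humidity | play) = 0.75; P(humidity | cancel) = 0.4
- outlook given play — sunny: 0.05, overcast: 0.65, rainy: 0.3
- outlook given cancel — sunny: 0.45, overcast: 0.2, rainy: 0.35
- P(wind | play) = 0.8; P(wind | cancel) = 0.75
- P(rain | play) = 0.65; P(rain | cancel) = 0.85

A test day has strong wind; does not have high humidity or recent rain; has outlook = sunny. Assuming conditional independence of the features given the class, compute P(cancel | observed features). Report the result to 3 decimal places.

play: 0.25 × (1−0.75) × 0.05 × 0.8 × (1−0.65) = 0.000875
cancel: 0.75 × (1−0.4) × 0.45 × 0.75 × (1−0.85) = 0.02278125
P(cancel | x) = 0.02278125 / 0.02365625 ≈ 0.963

0.963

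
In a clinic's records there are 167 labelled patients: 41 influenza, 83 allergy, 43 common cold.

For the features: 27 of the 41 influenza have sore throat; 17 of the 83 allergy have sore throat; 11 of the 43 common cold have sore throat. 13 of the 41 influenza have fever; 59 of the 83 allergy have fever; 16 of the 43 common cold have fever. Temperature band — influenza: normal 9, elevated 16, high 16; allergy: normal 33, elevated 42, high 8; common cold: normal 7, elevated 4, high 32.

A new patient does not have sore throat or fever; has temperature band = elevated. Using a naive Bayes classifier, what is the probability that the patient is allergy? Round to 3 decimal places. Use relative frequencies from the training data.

0.633

influenza: (41/167) × (14/41) × (28/41) × (16/41) ≈ 0.022342
allergy: (83/167) × (66/83) × (24/83) × (42/83) ≈ 0.0578272
common cold: (43/167) × (32/43) × (27/43) × (4/43) ≈ 0.0111923
P(allergy | x) = 0.0578272 / 0.0913615 ≈ 0.633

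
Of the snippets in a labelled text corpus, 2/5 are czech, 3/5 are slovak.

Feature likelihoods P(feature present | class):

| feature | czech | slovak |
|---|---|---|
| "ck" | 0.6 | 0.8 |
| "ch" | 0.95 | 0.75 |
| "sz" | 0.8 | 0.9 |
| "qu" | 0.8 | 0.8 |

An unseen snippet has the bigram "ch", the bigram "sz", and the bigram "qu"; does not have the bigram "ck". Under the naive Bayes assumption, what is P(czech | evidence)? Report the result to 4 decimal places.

0.6002

czech: 0.4 × (1−0.6) × 0.95 × 0.8 × 0.8 = 0.09728
slovak: 0.6 × (1−0.8) × 0.75 × 0.9 × 0.8 = 0.0648
P(czech | x) = 0.09728 / 0.16208 ≈ 0.6002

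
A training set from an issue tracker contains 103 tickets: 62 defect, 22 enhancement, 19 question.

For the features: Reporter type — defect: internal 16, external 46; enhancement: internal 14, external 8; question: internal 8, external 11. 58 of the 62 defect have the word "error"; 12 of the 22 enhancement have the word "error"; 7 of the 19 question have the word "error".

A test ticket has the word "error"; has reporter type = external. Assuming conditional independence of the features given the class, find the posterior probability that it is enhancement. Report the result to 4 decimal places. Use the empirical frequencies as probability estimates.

0.0848

defect: (62/103) × (46/62) × (58/62) ≈ 0.417789
enhancement: (22/103) × (8/22) × (12/22) ≈ 0.0423654
question: (19/103) × (11/19) × (7/19) ≈ 0.0393459
P(enhancement | x) = 0.0423654 / 0.4995003 ≈ 0.0848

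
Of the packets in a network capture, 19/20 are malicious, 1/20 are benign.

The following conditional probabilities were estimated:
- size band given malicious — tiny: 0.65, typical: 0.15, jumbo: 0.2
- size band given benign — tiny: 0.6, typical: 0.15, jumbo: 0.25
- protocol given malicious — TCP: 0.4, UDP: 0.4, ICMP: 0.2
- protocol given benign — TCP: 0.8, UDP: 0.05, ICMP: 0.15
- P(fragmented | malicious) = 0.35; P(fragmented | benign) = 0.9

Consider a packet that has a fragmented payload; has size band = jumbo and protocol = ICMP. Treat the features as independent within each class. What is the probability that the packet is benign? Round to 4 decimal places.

0.1126

malicious: 0.95 × 0.2 × 0.2 × 0.35 = 0.0133
benign: 0.05 × 0.25 × 0.15 × 0.9 = 0.0016875
P(benign | x) = 0.0016875 / 0.0149875 ≈ 0.1126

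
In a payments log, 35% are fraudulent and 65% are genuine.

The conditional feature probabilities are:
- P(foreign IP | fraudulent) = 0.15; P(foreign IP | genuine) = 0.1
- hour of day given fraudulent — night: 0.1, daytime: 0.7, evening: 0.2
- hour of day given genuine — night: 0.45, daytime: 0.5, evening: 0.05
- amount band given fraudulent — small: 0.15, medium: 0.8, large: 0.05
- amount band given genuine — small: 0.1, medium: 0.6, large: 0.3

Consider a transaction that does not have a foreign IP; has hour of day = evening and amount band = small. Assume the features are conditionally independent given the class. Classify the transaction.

fraudulent: 0.35 × (1−0.15) × 0.2 × 0.15 = 0.008925
genuine: 0.65 × (1−0.1) × 0.05 × 0.1 = 0.002925
Highest score → fraudulent.

fraudulent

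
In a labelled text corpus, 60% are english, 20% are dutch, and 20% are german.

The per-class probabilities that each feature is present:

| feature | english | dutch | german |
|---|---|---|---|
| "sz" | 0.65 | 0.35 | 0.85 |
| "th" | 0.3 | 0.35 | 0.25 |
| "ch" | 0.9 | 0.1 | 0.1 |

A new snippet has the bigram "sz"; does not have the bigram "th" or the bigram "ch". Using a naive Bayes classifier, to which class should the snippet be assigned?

german

english: 0.6 × 0.65 × (1−0.3) × (1−0.9) = 0.0273
dutch: 0.2 × 0.35 × (1−0.35) × (1−0.1) = 0.04095
german: 0.2 × 0.85 × (1−0.25) × (1−0.1) = 0.11475
Highest score → german.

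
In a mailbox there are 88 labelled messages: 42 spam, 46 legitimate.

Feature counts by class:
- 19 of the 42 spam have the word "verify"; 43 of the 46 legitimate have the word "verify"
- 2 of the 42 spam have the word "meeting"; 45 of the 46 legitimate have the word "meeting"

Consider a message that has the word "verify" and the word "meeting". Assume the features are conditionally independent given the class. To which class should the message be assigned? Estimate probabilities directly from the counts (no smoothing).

spam: (42/88) × (19/42) × (2/42) ≈ 0.0102814
legitimate: (46/88) × (43/46) × (45/46) ≈ 0.478014
Highest score → legitimate.

legitimate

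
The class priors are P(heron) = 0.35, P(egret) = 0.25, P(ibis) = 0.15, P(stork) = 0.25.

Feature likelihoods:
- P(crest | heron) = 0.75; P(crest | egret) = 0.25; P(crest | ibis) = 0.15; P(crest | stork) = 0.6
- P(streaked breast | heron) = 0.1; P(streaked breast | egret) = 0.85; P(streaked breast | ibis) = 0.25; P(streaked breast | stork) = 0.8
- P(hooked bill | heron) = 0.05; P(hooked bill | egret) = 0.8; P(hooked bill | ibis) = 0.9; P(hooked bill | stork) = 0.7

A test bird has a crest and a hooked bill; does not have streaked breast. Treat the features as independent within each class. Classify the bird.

stork

heron: 0.35 × 0.75 × (1−0.1) × 0.05 = 0.0118125
egret: 0.25 × 0.25 × (1−0.85) × 0.8 = 0.0075
ibis: 0.15 × 0.15 × (1−0.25) × 0.9 = 0.0151875
stork: 0.25 × 0.6 × (1−0.8) × 0.7 = 0.021
Highest score → stork.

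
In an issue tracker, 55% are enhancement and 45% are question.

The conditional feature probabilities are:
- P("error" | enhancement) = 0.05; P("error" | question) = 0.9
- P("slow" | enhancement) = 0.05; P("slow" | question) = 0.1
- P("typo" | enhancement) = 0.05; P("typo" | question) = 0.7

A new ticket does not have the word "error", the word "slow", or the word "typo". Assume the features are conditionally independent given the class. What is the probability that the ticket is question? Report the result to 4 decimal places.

enhancement: 0.55 × (1−0.05) × (1−0.05) × (1−0.05) = 0.47155625
question: 0.45 × (1−0.9) × (1−0.1) × (1−0.7) = 0.01215
P(question | x) = 0.01215 / 0.48370625 ≈ 0.0251

0.0251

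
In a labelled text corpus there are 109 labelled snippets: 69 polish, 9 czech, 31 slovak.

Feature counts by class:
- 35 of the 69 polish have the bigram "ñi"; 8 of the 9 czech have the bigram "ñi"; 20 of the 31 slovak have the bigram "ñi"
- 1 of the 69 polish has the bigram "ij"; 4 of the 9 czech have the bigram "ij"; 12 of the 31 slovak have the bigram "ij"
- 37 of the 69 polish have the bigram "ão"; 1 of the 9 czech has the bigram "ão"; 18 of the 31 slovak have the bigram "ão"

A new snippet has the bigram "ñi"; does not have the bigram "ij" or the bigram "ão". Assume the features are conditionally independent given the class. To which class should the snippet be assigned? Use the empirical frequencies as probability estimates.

polish: (69/109) × (35/69) × (68/69) × (32/69) ≈ 0.146758
czech: (9/109) × (8/9) × (5/9) × (8/9) ≈ 0.0362442
slovak: (31/109) × (20/31) × (19/31) × (13/31) ≈ 0.0471604
Highest score → polish.

polish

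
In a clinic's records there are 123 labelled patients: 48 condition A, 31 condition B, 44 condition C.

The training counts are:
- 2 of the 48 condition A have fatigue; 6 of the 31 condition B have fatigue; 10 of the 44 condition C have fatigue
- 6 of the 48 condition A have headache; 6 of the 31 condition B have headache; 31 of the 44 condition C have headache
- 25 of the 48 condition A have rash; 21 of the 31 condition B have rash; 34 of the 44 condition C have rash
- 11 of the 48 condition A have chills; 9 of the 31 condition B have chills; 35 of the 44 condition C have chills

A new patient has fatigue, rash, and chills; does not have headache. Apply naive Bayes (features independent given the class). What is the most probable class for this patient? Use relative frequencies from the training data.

condition A: (48/123) × (2/48) × (42/48) × (25/48) × (11/48) ≈ 0.00169818
condition B: (31/123) × (6/31) × (25/31) × (21/31) × (9/31) ≈ 0.00773683
condition C: (44/123) × (10/44) × (13/44) × (34/44) × (35/44) ≈ 0.0147648
Highest score → condition C.

condition C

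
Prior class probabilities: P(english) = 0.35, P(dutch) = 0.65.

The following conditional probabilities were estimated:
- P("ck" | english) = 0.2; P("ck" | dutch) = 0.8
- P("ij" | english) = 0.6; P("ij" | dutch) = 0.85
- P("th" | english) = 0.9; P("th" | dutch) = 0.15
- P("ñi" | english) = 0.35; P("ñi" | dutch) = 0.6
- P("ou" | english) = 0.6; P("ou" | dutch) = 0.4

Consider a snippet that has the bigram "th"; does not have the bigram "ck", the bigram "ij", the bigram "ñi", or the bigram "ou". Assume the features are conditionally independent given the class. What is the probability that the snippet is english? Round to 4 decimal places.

0.9739

english: 0.35 × (1−0.2) × (1−0.6) × 0.9 × (1−0.35) × (1−0.6) = 0.026208
dutch: 0.65 × (1−0.8) × (1−0.85) × 0.15 × (1−0.6) × (1−0.4) = 0.000702
P(english | x) = 0.026208 / 0.02691 ≈ 0.9739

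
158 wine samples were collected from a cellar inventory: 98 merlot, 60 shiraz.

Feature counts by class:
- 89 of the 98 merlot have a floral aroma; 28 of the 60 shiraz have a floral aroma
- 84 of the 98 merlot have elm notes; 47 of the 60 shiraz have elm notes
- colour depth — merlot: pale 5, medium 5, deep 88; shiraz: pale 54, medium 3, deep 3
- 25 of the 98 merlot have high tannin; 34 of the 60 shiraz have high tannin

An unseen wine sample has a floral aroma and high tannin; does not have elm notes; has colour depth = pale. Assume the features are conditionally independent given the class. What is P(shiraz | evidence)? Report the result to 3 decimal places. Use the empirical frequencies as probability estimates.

merlot: (98/158) × (89/98) × (14/98) × (5/98) × (25/98) ≈ 0.00104735
shiraz: (60/158) × (28/60) × (13/60) × (54/60) × (34/60) ≈ 0.0195823
P(shiraz | x) = 0.0195823 / 0.02062965 ≈ 0.949

0.949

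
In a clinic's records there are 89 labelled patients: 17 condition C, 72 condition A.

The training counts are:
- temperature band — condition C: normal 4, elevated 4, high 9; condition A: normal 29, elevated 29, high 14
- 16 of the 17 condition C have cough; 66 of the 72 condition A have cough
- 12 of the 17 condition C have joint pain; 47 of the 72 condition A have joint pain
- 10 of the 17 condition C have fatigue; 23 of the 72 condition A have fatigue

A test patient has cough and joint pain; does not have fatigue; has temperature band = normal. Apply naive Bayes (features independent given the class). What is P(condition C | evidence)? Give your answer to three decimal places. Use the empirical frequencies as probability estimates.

condition C: (17/89) × (4/17) × (16/17) × (12/17) × (7/17) ≈ 0.0122948
condition A: (72/89) × (29/72) × (66/72) × (47/72) × (49/72) ≈ 0.132693
P(condition C | x) = 0.0122948 / 0.1449878 ≈ 0.085

0.085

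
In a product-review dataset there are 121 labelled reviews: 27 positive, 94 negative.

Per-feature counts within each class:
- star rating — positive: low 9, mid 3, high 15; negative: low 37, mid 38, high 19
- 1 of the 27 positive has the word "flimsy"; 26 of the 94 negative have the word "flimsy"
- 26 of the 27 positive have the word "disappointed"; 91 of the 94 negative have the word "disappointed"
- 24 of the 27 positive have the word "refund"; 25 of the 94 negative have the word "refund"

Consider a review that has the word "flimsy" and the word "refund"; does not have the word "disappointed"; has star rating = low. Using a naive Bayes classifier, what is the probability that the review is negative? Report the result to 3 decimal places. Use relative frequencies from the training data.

positive: (27/121) × (9/27) × (1/27) × (1/27) × (24/27) ≈ 0.0000906937
negative: (94/121) × (37/94) × (26/94) × (3/94) × (25/94) ≈ 0.000717906
P(negative | x) = 0.000717906 / 0.0008085997 ≈ 0.888

0.888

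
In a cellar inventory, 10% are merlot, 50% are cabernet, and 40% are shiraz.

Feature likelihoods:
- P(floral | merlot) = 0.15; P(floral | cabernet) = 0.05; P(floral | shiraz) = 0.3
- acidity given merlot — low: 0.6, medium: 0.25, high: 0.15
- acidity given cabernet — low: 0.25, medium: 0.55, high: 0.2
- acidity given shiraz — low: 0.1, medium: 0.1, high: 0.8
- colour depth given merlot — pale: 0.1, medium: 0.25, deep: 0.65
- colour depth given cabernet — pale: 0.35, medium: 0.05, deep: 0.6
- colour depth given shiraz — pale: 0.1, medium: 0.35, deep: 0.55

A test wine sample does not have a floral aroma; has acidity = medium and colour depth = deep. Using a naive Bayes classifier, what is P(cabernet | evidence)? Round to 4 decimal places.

0.8429

merlot: 0.1 × (1−0.15) × 0.25 × 0.65 = 0.0138125
cabernet: 0.5 × (1−0.05) × 0.55 × 0.6 = 0.15675
shiraz: 0.4 × (1−0.3) × 0.1 × 0.55 = 0.0154
P(cabernet | x) = 0.15675 / 0.1859625 ≈ 0.8429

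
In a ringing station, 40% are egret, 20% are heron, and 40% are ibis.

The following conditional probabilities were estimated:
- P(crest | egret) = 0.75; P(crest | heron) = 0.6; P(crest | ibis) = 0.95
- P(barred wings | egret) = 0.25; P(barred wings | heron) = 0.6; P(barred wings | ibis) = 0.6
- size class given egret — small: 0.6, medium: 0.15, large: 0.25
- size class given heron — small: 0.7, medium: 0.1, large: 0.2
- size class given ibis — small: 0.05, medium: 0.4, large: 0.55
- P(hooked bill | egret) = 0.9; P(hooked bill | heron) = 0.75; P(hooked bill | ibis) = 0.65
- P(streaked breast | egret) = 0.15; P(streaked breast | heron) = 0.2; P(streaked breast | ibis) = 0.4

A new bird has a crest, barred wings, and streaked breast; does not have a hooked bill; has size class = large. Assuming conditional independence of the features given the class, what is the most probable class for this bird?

egret: 0.4 × 0.75 × 0.25 × 0.25 × (1−0.9) × 0.15 = 0.00028125
heron: 0.2 × 0.6 × 0.6 × 0.2 × (1−0.75) × 0.2 = 0.00072
ibis: 0.4 × 0.95 × 0.6 × 0.55 × (1−0.65) × 0.4 = 0.017556
Highest score → ibis.

ibis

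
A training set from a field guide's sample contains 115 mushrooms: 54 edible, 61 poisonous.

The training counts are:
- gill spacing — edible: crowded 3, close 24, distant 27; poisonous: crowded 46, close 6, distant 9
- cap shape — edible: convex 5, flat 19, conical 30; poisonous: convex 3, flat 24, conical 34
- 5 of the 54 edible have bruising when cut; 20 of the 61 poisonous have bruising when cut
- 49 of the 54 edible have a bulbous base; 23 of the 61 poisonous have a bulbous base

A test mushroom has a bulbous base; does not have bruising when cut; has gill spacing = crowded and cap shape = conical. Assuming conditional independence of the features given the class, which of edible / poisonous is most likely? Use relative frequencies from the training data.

edible: (54/115) × (3/54) × (30/54) × (49/54) × (49/54) ≈ 0.0119332
poisonous: (61/115) × (46/61) × (34/61) × (41/61) × (23/61) ≈ 0.0565016
Highest score → poisonous.

poisonous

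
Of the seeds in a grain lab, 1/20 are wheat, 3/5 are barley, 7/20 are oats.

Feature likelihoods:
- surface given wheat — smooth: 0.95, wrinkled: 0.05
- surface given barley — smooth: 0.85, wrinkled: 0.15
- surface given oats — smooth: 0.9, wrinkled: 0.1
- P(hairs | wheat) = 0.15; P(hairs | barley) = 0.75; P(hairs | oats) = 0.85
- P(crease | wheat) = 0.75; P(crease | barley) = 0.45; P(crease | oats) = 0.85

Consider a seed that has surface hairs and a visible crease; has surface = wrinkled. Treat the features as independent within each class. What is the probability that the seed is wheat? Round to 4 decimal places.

0.0050

wheat: 0.05 × 0.05 × 0.15 × 0.75 = 0.00028125
barley: 0.6 × 0.15 × 0.75 × 0.45 = 0.030375
oats: 0.35 × 0.1 × 0.85 × 0.85 = 0.0252875
P(wheat | x) = 0.00028125 / 0.05594375 ≈ 0.0050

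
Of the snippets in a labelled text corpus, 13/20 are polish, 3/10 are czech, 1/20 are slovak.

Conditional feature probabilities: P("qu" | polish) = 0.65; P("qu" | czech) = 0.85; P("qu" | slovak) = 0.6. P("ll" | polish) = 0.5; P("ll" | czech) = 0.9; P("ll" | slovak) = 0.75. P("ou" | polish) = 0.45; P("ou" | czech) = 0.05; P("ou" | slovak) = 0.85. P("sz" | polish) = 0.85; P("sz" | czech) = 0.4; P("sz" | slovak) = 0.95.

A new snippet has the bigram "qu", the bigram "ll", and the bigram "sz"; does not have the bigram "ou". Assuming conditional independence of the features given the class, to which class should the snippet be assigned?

polish

polish: 0.65 × 0.65 × 0.5 × (1−0.45) × 0.85 = 0.098759375
czech: 0.3 × 0.85 × 0.9 × (1−0.05) × 0.4 = 0.08721
slovak: 0.05 × 0.6 × 0.75 × (1−0.85) × 0.95 = 0.00320625
Highest score → polish.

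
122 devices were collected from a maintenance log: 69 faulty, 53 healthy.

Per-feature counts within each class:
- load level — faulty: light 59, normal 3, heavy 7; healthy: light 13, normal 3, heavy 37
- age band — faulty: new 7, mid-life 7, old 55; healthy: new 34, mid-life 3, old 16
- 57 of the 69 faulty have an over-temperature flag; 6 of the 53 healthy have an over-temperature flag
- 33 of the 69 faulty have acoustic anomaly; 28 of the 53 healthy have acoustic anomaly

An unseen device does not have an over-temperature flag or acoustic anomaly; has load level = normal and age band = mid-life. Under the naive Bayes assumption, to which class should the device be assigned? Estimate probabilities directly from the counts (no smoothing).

faulty: (69/122) × (3/69) × (7/69) × (12/69) × (36/69) ≈ 0.000226358
healthy: (53/122) × (3/53) × (3/53) × (47/53) × (25/53) ≈ 0.000582228
Highest score → healthy.

healthy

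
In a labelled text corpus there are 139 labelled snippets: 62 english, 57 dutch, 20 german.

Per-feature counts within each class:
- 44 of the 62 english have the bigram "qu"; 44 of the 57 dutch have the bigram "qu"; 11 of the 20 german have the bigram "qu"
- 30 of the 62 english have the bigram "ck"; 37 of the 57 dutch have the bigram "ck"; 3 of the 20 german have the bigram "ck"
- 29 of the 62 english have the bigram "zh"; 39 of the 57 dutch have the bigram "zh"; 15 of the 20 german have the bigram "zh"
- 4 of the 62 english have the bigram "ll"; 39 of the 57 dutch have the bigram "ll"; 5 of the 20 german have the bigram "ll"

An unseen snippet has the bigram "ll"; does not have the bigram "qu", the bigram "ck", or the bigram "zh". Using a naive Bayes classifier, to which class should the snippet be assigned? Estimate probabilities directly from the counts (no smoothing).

english: (62/139) × (18/62) × (32/62) × (33/62) × (4/62) ≈ 0.00229513
dutch: (57/139) × (13/57) × (20/57) × (18/57) × (39/57) ≈ 0.00709041
german: (20/139) × (9/20) × (17/20) × (5/20) × (5/20) ≈ 0.00343975
Highest score → dutch.

dutch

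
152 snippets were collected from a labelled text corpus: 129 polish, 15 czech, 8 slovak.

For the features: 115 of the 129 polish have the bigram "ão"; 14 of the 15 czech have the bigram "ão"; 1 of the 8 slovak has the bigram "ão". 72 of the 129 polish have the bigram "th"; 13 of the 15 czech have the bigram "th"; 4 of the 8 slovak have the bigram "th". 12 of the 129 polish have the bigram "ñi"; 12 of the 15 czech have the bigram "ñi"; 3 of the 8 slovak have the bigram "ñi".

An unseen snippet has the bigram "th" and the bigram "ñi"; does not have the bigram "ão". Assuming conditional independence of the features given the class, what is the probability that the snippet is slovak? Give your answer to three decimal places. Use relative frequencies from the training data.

polish: (129/152) × (14/129) × (72/129) × (12/129) ≈ 0.0047821
czech: (15/152) × (1/15) × (13/15) × (12/15) ≈ 0.0045614
slovak: (8/152) × (7/8) × (4/8) × (3/8) ≈ 0.00863487
P(slovak | x) = 0.00863487 / 0.01797837 ≈ 0.480

0.480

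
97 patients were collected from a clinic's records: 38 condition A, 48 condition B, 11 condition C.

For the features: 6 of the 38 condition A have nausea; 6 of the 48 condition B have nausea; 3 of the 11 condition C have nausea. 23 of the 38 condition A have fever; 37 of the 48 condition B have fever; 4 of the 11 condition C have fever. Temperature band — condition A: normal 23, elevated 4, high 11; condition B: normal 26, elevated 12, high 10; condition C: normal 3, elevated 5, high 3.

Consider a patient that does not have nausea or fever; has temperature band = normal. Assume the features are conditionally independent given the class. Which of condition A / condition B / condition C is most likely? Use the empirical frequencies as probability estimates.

condition A: (38/97) × (32/38) × (15/38) × (23/38) ≈ 0.0788189
condition B: (48/97) × (42/48) × (11/48) × (26/48) ≈ 0.0537479
condition C: (11/97) × (8/11) × (7/11) × (3/11) ≈ 0.0143137
Highest score → condition A.

condition A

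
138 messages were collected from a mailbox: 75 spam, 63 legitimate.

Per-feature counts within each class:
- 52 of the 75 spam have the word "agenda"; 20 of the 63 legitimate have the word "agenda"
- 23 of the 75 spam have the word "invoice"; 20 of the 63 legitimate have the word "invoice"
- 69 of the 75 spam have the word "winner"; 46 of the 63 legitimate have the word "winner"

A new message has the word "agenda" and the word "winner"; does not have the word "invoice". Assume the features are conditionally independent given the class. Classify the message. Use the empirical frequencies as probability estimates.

spam: (75/138) × (52/75) × (52/75) × (69/75) ≈ 0.240356
legitimate: (63/138) × (20/63) × (43/63) × (46/63) ≈ 0.0722264
Highest score → spam.

spam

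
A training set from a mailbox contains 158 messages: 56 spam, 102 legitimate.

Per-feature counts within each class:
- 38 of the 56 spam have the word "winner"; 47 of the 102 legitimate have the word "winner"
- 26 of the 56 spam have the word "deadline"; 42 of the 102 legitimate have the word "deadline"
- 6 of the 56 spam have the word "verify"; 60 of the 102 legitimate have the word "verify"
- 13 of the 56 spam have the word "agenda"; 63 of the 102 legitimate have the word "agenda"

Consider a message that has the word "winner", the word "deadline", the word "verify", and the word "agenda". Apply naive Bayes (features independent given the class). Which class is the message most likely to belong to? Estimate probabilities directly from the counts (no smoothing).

legitimate

spam: (56/158) × (38/56) × (26/56) × (6/56) × (13/56) ≈ 0.00277735
legitimate: (102/158) × (47/102) × (42/102) × (60/102) × (63/102) ≈ 0.0445022
Highest score → legitimate.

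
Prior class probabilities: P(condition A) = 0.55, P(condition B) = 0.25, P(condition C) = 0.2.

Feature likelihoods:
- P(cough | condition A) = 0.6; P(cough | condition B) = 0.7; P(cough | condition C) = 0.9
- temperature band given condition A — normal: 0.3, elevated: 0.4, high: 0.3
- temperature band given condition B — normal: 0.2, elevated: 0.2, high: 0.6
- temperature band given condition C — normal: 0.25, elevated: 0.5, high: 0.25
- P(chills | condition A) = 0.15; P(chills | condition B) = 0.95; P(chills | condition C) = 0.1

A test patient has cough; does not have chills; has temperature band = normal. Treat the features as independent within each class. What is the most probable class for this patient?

condition A

condition A: 0.55 × 0.6 × 0.3 × (1−0.15) = 0.08415
condition B: 0.25 × 0.7 × 0.2 × (1−0.95) = 0.00175
condition C: 0.2 × 0.9 × 0.25 × (1−0.1) = 0.0405
Highest score → condition A.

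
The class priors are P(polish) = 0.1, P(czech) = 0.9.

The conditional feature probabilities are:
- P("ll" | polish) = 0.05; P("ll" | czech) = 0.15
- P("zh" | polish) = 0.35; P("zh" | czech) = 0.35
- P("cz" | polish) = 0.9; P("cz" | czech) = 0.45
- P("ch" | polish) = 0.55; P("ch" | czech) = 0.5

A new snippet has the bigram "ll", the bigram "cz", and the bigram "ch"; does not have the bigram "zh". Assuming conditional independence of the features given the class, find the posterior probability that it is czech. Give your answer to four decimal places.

0.9247

polish: 0.1 × 0.05 × (1−0.35) × 0.9 × 0.55 = 0.00160875
czech: 0.9 × 0.15 × (1−0.35) × 0.45 × 0.5 = 0.01974375
P(czech | x) = 0.01974375 / 0.0213525 ≈ 0.9247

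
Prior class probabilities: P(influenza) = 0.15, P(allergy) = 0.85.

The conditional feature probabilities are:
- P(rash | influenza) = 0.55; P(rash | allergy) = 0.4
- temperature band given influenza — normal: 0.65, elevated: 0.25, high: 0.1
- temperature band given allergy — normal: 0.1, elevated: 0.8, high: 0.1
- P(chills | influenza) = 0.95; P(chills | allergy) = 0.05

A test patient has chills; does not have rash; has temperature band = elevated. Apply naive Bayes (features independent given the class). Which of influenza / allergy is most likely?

influenza: 0.15 × (1−0.55) × 0.25 × 0.95 = 0.01603125
allergy: 0.85 × (1−0.4) × 0.8 × 0.05 = 0.0204
Highest score → allergy.

allergy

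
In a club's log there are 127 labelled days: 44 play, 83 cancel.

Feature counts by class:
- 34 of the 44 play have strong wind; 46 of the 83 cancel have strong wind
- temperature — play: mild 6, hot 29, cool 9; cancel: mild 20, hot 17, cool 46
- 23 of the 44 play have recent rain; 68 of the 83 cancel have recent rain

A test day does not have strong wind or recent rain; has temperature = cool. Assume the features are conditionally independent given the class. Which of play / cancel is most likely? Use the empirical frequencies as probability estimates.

play: (44/127) × (10/44) × (9/44) × (21/44) ≈ 0.00768693
cancel: (83/127) × (37/83) × (46/83) × (15/83) ≈ 0.0291804
Highest score → cancel.

cancel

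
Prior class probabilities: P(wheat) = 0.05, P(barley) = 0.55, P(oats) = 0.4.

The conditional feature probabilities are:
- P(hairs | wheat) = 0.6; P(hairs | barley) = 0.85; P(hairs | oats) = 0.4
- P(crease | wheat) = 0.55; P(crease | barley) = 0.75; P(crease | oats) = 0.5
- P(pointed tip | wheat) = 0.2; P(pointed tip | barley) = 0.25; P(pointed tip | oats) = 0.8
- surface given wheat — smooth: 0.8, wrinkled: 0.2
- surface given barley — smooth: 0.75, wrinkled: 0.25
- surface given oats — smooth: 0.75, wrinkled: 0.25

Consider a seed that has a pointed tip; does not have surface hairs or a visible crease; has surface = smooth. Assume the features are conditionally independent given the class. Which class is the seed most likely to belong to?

wheat: 0.05 × (1−0.6) × (1−0.55) × 0.2 × 0.8 = 0.00144
barley: 0.55 × (1−0.85) × (1−0.75) × 0.25 × 0.75 = 0.0038671875
oats: 0.4 × (1−0.4) × (1−0.5) × 0.8 × 0.75 = 0.072
Highest score → oats.

oats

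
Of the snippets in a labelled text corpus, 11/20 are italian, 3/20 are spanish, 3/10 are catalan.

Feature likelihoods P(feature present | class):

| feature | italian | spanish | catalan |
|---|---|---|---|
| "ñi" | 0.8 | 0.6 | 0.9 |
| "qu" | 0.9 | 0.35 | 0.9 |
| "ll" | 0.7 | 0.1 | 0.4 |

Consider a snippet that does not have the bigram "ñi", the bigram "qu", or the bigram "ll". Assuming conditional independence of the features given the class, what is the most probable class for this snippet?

italian: 0.55 × (1−0.8) × (1−0.9) × (1−0.7) = 0.0033
spanish: 0.15 × (1−0.6) × (1−0.35) × (1−0.1) = 0.0351
catalan: 0.3 × (1−0.9) × (1−0.9) × (1−0.4) = 0.0018
Highest score → spanish.

spanish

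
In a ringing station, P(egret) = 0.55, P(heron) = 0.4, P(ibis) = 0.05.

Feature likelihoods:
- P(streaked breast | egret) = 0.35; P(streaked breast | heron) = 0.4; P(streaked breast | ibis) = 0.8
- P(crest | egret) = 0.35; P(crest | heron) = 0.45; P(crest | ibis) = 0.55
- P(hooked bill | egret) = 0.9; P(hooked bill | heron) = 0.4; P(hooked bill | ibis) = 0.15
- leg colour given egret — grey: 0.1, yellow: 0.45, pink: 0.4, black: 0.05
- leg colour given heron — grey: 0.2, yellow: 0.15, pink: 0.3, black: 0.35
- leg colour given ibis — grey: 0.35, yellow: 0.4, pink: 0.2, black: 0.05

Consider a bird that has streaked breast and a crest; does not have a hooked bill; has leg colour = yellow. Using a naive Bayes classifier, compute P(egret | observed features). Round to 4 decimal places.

0.1784

egret: 0.55 × 0.35 × 0.35 × (1−0.9) × 0.45 = 0.003031875
heron: 0.4 × 0.4 × 0.45 × (1−0.4) × 0.15 = 0.00648
ibis: 0.05 × 0.8 × 0.55 × (1−0.15) × 0.4 = 0.00748
P(egret | x) = 0.003031875 / 0.016991875 ≈ 0.1784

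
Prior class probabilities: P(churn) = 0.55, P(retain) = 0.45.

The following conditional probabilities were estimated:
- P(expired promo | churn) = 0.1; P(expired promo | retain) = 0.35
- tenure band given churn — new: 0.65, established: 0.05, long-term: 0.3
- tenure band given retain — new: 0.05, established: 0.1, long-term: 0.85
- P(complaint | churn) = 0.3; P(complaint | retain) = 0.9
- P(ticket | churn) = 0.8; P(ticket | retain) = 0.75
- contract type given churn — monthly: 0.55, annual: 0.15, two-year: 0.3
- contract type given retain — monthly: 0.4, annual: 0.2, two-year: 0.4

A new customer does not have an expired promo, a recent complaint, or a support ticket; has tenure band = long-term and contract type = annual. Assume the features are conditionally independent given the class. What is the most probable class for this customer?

churn: 0.55 × (1−0.1) × 0.3 × (1−0.3) × (1−0.8) × 0.15 = 0.0031185
retain: 0.45 × (1−0.35) × 0.85 × (1−0.9) × (1−0.75) × 0.2 = 0.001243125
Highest score → churn.

churn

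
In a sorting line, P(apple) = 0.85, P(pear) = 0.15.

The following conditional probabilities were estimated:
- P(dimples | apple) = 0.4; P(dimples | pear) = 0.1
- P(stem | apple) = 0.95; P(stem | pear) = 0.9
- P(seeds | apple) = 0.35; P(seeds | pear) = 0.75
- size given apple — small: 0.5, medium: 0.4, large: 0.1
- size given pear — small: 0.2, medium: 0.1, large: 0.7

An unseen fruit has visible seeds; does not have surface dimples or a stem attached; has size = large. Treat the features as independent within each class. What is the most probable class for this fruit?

apple: 0.85 × (1−0.4) × (1−0.95) × 0.35 × 0.1 = 0.0008925
pear: 0.15 × (1−0.1) × (1−0.9) × 0.75 × 0.7 = 0.0070875
Highest score → pear.

pear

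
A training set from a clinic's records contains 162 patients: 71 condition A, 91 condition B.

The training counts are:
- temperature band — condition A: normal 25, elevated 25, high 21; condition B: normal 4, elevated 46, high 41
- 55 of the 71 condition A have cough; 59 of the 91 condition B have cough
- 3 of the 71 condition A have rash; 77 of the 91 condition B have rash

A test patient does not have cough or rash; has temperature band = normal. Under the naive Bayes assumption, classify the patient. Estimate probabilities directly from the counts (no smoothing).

condition A: (71/162) × (25/71) × (16/71) × (68/71) ≈ 0.0333071
condition B: (91/162) × (4/91) × (32/91) × (14/91) ≈ 0.0013358
Highest score → condition A.

condition A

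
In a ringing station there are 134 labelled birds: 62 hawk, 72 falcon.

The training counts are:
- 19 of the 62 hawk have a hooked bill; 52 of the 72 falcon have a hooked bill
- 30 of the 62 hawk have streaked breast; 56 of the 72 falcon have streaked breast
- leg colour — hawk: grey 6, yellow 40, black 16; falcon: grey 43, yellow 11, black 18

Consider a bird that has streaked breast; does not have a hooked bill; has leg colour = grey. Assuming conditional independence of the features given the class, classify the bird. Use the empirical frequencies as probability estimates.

hawk: (62/134) × (43/62) × (30/62) × (6/62) ≈ 0.0150263
falcon: (72/134) × (20/72) × (56/72) × (43/72) ≈ 0.0693293
Highest score → falcon.

falcon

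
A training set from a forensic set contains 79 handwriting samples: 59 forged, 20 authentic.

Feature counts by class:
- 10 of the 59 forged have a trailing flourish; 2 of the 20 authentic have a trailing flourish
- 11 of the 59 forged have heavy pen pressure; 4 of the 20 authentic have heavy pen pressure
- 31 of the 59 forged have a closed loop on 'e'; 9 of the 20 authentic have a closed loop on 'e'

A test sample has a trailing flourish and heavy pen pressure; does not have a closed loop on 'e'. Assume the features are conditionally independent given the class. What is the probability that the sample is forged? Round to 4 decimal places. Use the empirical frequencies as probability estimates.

forged: (59/79) × (10/59) × (11/59) × (28/59) ≈ 0.0112
authentic: (20/79) × (2/20) × (4/20) × (11/20) ≈ 0.00278481
P(forged | x) = 0.0112 / 0.01398481 ≈ 0.8009

0.8009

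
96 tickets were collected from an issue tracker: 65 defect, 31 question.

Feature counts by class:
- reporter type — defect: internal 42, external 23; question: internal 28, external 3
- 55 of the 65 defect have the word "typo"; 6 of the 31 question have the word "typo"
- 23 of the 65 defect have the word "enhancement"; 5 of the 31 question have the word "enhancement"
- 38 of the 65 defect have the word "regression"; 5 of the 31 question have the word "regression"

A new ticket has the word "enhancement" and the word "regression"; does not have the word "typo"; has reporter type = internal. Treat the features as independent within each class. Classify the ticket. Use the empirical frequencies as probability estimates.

defect

defect: (65/96) × (42/65) × (10/65) × (23/65) × (38/65) ≈ 0.0139235
question: (31/96) × (28/31) × (25/31) × (5/31) × (5/31) ≈ 0.00611902
Highest score → defect.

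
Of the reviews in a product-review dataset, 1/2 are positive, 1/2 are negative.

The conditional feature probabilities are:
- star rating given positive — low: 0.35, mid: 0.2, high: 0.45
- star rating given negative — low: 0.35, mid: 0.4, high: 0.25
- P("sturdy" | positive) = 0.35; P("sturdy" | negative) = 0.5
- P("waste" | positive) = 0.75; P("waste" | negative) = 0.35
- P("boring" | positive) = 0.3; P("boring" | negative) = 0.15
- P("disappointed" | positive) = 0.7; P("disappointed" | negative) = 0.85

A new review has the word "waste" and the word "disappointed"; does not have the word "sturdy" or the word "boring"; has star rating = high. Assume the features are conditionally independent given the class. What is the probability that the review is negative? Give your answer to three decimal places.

0.227

positive: 0.5 × 0.45 × (1−0.35) × 0.75 × (1−0.3) × 0.7 = 0.053746875
negative: 0.5 × 0.25 × (1−0.5) × 0.35 × (1−0.15) × 0.85 = 0.0158046875
P(negative | x) = 0.0158046875 / 0.0695515625 ≈ 0.227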